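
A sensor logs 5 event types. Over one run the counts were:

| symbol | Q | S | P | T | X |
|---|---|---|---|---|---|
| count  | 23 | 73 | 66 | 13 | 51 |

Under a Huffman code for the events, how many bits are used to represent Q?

Build the tree from the bottom:
combine T(13), Q(23) → 36
combine 36, X(51) → 87
combine P(66), S(73) → 139
combine 87, 139 → 226
The subtree containing Q is merged 3 times, so code length = 3.

3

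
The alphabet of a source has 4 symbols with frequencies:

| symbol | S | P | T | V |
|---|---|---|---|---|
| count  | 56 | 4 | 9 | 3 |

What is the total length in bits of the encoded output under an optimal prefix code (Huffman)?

Merge the two smallest weights repeatedly:
combine V(3), P(4) → 7
combine 7, T(9) → 16
combine 16, S(56) → 72
The encoded length is the sum of every internal node's weight: 7 + 16 + 72 = 95 bits.

95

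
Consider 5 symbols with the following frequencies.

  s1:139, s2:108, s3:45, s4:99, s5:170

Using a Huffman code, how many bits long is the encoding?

Greedily combine the two least-frequent nodes:
merge s3(45) and s4(99): 144
merge s2(108) and s1(139): 247
merge 144 and s5(170): 314
merge 247 and 314: 561
Total encoded bits = sum of merged weights = 144 + 247 + 314 + 561 = 1266.

1266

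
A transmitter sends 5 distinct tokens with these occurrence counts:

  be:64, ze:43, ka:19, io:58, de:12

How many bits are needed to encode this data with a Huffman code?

423

Greedily combine the two least-frequent nodes:
combine de(12), ka(19) → 31
combine 31, ze(43) → 74
combine io(58), be(64) → 122
combine 74, 122 → 196
Each symbol's bit-cost is frequency × depth; summing gives 423 bits (equivalently 31 + 74 + 122 + 196).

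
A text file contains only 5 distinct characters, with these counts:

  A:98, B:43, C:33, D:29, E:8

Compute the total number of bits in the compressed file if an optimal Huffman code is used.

Merge the two smallest weights repeatedly:
E(8) + D(29) → 37
C(33) + 37 → 70
B(43) + 70 → 113
A(98) + 113 → 211
The encoded length is the sum of every internal node's weight: 37 + 70 + 113 + 211 = 431 bits.

431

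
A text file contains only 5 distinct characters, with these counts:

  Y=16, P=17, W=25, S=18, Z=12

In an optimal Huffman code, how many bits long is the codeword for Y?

3

Repeatedly merge the two smallest:
merge Z(12) and Y(16): 28
merge P(17) and S(18): 35
merge W(25) and 28: 53
merge 35 and 53: 88
The subtree containing Y is merged 3 times, so code length = 3.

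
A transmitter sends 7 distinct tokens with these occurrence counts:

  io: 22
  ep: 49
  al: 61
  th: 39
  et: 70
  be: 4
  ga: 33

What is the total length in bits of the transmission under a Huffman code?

729

Build the Huffman tree bottom-up:
combine be(4), io(22) → 26
combine 26, ga(33) → 59
combine th(39), ep(49) → 88
combine 59, al(61) → 120
combine et(70), 88 → 158
combine 120, 158 → 278
The encoded length is the sum of every internal node's weight: 26 + 59 + 88 + 120 + 158 + 278 = 729 bits.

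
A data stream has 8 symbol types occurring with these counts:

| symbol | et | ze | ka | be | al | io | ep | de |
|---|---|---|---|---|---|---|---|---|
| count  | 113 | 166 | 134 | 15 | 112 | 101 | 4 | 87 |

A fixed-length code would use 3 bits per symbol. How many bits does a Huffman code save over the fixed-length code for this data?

Fixed-length: 3 bits × 732 symbols = 2196 bits.
Huffman merges:
combine ep(4), be(15) → 19
combine 19, de(87) → 106
combine io(101), 106 → 207
combine al(112), et(113) → 225
combine ka(134), ze(166) → 300
combine 207, 225 → 432
combine 300, 432 → 732
Huffman total = 19 + 106 + 207 + 225 + 300 + 432 + 732 = 2021 bits.
Saving = 2196 − 2021 = 175 bits.

175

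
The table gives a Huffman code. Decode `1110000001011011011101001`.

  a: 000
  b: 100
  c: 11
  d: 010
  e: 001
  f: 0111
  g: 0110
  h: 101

cbadcgche

Read left to right; each codeword is recognised as soon as it completes (prefix code):
  11→c | 100→b | 000→a | 010→d | 11→c | 0110→g | 11→c | 101→h | 001→e
Decoded message: cbadcgche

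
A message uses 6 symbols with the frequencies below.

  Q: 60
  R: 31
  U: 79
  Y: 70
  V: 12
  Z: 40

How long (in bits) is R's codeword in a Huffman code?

Huffman merges, smallest pair first:
merge V(12) and R(31): 43
merge Z(40) and 43: 83
merge Q(60) and Y(70): 130
merge U(79) and 83: 162
merge 130 and 162: 292
R sits 4 levels below the root, so its codeword is 4 bits.

4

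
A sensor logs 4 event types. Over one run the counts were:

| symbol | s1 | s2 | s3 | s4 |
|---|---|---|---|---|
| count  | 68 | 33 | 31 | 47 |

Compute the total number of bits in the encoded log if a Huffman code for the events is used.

354

Build the Huffman tree bottom-up:
combine s3(31), s2(33) → 64
combine s4(47), 64 → 111
combine s1(68), 111 → 179
Each symbol's bit-cost is frequency × depth; summing gives 354 bits (equivalently 64 + 111 + 179).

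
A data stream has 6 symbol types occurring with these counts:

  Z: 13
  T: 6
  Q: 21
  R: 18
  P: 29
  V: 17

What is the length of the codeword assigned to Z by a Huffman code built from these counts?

3

Build the tree from the bottom:
merge T(6) and Z(13): 19
merge V(17) and R(18): 35
merge 19 and Q(21): 40
merge P(29) and 35: 64
merge 40 and 64: 104
Z sits 3 levels below the root, so its codeword is 3 bits.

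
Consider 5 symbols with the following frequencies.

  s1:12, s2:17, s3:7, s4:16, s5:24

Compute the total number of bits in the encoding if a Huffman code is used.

Build the Huffman tree bottom-up:
combine s3(7), s1(12) → 19
combine s4(16), s2(17) → 33
combine 19, s5(24) → 43
combine 33, 43 → 76
Total encoded bits = sum of merged weights = 19 + 33 + 43 + 76 = 171.

171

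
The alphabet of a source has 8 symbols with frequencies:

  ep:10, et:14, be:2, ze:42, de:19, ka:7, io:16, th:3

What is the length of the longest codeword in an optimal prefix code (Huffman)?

Merge the two lowest-weight nodes at each step:
be(2) + th(3) → 5
5 + ka(7) → 12
ep(10) + 12 → 22
et(14) + io(16) → 30
de(19) + 22 → 41
30 + 41 → 71
ze(42) + 71 → 113
The rarest symbols sit at the bottom; the longest codeword is 6 bits.

6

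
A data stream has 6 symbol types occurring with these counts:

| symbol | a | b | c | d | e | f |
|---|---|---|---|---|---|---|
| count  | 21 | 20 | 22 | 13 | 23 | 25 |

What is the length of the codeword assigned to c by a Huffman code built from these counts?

Build the tree from the bottom:
merge d(13) and b(20): 33
merge a(21) and c(22): 43
merge e(23) and f(25): 48
merge 33 and 43: 76
merge 48 and 76: 124
c sits 3 levels below the root, so its codeword is 3 bits.

3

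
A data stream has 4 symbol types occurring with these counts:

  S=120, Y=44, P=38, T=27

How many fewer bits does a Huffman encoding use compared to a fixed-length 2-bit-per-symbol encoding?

Fixed-length: 2 bits × 229 symbols = 458 bits.
Huffman merges:
T(27) + P(38) → 65
Y(44) + 65 → 109
109 + S(120) → 229
Huffman total = 65 + 109 + 229 = 403 bits.
Saving = 458 − 403 = 55 bits.

55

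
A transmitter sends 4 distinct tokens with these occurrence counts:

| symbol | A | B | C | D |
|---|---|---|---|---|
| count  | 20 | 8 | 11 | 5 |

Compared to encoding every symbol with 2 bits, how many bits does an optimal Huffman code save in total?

Fixed-length: 2 bits × 44 symbols = 88 bits.
Huffman merges:
D(5) + B(8) → 13
C(11) + 13 → 24
A(20) + 24 → 44
Huffman total = 13 + 24 + 44 = 81 bits.
Saving = 88 − 81 = 7 bits.

7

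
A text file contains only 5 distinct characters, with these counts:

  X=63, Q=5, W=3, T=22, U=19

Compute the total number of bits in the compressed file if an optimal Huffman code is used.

196

Merge the two smallest weights repeatedly:
combine W(3), Q(5) → 8
combine 8, U(19) → 27
combine T(22), 27 → 49
combine 49, X(63) → 112
Each symbol's bit-cost is frequency × depth; summing gives 196 bits (equivalently 8 + 27 + 49 + 112).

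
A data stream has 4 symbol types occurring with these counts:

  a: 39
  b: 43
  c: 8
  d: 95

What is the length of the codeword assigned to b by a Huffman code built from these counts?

2

Build the tree from the bottom:
merge c(8) and a(39): 47
merge b(43) and 47: 90
merge 90 and d(95): 185
b's leaf is at depth 2, giving a 2-bit codeword.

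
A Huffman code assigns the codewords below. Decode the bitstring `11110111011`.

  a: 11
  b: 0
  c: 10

aabaca

Read left to right; each codeword is recognised as soon as it completes (prefix code):
  11→a | 11→a | 0→b | 11→a | 10→c | 11→a
Decoded message: aabaca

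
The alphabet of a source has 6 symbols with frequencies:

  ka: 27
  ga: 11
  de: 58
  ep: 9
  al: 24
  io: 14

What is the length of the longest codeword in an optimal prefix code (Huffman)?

Merge the two lowest-weight nodes at each step:
combine ep(9), ga(11) → 20
combine io(14), 20 → 34
combine al(24), ka(27) → 51
combine 34, 51 → 85
combine de(58), 85 → 143
The first pair merged (ep, ga) ends up deepest, at depth 4.

4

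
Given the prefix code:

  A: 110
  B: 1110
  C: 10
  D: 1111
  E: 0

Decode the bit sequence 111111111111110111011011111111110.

DDDABADDA

Read left to right; each codeword is recognised as soon as it completes (prefix code):
  1111→D | 1111→D | 1111→D | 110→A | 1110→B | 110→A | 1111→D | 1111→D | 110→A
Decoded message: DDDABADDA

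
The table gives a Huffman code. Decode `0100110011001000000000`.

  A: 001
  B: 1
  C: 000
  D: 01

DABABACCC

Read left to right; each codeword is recognised as soon as it completes (prefix code):
  01→D | 001→A | 1→B | 001→A | 1→B | 001→A | 000→C | 000→C | 000→C
Decoded message: DABABACCC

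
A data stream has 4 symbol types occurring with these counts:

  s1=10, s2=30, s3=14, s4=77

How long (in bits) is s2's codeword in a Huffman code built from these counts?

Build the tree from the bottom:
s1(10) + s3(14) → 24
24 + s2(30) → 54
54 + s4(77) → 131
The subtree containing s2 is merged 2 times, so code length = 2.

2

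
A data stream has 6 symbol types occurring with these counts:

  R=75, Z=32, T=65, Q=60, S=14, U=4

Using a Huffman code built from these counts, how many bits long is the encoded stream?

Merge the two smallest weights repeatedly:
U(4) + S(14) → 18
18 + Z(32) → 50
50 + Q(60) → 110
T(65) + R(75) → 140
110 + 140 → 250
Total encoded bits = sum of merged weights = 18 + 50 + 110 + 140 + 250 = 568.

568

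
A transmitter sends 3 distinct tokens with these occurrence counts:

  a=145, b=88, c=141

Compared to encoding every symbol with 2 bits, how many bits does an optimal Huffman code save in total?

145

Fixed-length: 2 bits × 374 symbols = 748 bits.
Huffman merges:
merge b(88) and c(141): 229
merge a(145) and 229: 374
Huffman total = 229 + 374 = 603 bits.
Saving = 748 − 603 = 145 bits.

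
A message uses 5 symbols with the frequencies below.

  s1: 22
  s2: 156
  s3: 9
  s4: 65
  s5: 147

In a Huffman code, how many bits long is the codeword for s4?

Repeatedly merge the two smallest:
merge s3(9) and s1(22): 31
merge 31 and s4(65): 96
merge 96 and s5(147): 243
merge s2(156) and 243: 399
The subtree containing s4 is merged 3 times, so code length = 3.

3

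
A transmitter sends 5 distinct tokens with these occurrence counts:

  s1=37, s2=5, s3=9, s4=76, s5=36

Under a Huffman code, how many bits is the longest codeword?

Merge the two lowest-weight nodes at each step:
merge s2(5) and s3(9): 14
merge 14 and s5(36): 50
merge s1(37) and 50: 87
merge s4(76) and 87: 163
The first pair merged (s2, s3) ends up deepest, at depth 4.

4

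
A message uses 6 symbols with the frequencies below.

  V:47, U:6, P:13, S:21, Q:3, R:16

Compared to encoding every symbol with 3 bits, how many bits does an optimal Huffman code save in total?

Fixed-length: 3 bits × 106 symbols = 318 bits.
Huffman merges:
Q(3) + U(6) → 9
9 + P(13) → 22
R(16) + S(21) → 37
22 + 37 → 59
V(47) + 59 → 106
Huffman total = 9 + 22 + 37 + 59 + 106 = 233 bits.
Saving = 318 − 233 = 85 bits.

85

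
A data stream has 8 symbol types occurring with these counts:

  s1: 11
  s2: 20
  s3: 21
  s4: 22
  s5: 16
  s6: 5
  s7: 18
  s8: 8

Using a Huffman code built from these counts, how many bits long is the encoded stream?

354

Merge the two smallest weights repeatedly:
combine s6(5), s8(8) → 13
combine s1(11), 13 → 24
combine s5(16), s7(18) → 34
combine s2(20), s3(21) → 41
combine s4(22), 24 → 46
combine 34, 41 → 75
combine 46, 75 → 121
Each symbol's bit-cost is frequency × depth; summing gives 354 bits (equivalently 13 + 24 + 34 + 41 + 46 + 75 + 121).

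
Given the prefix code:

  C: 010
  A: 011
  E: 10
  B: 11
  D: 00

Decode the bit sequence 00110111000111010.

DBAEDBEE

Read left to right; each codeword is recognised as soon as it completes (prefix code):
  00→D | 11→B | 011→A | 10→E | 00→D | 11→B | 10→E | 10→E
Decoded message: DBAEDBEE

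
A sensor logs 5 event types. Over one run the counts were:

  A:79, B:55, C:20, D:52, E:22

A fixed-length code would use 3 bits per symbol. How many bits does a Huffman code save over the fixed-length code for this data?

Fixed-length: 3 bits × 228 symbols = 684 bits.
Huffman merges:
merge C(20) and E(22): 42
merge 42 and D(52): 94
merge B(55) and A(79): 134
merge 94 and 134: 228
Huffman total = 42 + 94 + 134 + 228 = 498 bits.
Saving = 684 − 498 = 186 bits.

186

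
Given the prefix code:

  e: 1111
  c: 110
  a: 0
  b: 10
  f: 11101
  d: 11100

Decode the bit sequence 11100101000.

dbbaa

Read left to right; each codeword is recognised as soon as it completes (prefix code):
  11100→d | 10→b | 10→b | 0→a | 0→a
Decoded message: dbbaa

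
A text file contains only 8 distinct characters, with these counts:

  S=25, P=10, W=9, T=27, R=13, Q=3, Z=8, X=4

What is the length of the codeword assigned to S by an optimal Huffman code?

2

Build the tree from the bottom:
combine Q(3), X(4) → 7
combine 7, Z(8) → 15
combine W(9), P(10) → 19
combine R(13), 15 → 28
combine 19, S(25) → 44
combine T(27), 28 → 55
combine 44, 55 → 99
S sits 2 levels below the root, so its codeword is 2 bits.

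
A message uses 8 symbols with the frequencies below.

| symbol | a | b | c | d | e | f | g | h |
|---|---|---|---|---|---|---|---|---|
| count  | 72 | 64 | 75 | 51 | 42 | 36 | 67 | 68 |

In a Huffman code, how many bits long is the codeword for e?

Huffman merges, smallest pair first:
merge f(36) and e(42): 78
merge d(51) and b(64): 115
merge g(67) and h(68): 135
merge a(72) and c(75): 147
merge 78 and 115: 193
merge 135 and 147: 282
merge 193 and 282: 475
e sits 3 levels below the root, so its codeword is 3 bits.

3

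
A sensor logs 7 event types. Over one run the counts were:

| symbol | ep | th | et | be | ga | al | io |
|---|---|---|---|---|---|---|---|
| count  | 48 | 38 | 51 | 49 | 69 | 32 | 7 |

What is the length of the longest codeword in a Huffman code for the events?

4

Merge the two lowest-weight nodes at each step:
io(7) + al(32) → 39
th(38) + 39 → 77
ep(48) + be(49) → 97
et(51) + ga(69) → 120
77 + 97 → 174
120 + 174 → 294
The rarest symbols sit at the bottom; the longest codeword is 4 bits.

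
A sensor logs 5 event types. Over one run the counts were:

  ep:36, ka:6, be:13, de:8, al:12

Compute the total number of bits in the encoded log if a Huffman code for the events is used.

Build the Huffman tree bottom-up:
merge ka(6) and de(8): 14
merge al(12) and be(13): 25
merge 14 and 25: 39
merge ep(36) and 39: 75
The encoded length is the sum of every internal node's weight: 14 + 25 + 39 + 75 = 153 bits.

153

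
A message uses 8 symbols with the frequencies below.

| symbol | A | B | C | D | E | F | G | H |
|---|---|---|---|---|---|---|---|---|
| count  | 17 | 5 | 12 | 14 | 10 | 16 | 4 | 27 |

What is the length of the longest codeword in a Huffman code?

Merge the two lowest-weight nodes at each step:
G(4) + B(5) → 9
9 + E(10) → 19
C(12) + D(14) → 26
F(16) + A(17) → 33
19 + 26 → 45
H(27) + 33 → 60
45 + 60 → 105
Maximum depth reached is 4.

4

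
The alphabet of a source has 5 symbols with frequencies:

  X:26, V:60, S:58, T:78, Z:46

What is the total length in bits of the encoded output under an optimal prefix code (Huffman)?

Merge the two smallest weights repeatedly:
X(26) + Z(46) → 72
S(58) + V(60) → 118
72 + T(78) → 150
118 + 150 → 268
Each symbol's bit-cost is frequency × depth; summing gives 608 bits (equivalently 72 + 118 + 150 + 268).

608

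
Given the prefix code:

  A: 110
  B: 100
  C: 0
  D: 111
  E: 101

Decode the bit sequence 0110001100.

Read left to right; each codeword is recognised as soon as it completes (prefix code):
  0→C | 110→A | 0→C | 0→C | 110→A | 0→C
Decoded message: CACCAC

CACCAC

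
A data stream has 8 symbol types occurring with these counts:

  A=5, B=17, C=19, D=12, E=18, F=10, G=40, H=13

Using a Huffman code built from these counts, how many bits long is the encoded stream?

Merge the two smallest weights repeatedly:
merge A(5) and F(10): 15
merge D(12) and H(13): 25
merge 15 and B(17): 32
merge E(18) and C(19): 37
merge 25 and 32: 57
merge 37 and G(40): 77
merge 57 and 77: 134
The encoded length is the sum of every internal node's weight: 15 + 25 + 32 + 37 + 57 + 77 + 134 = 377 bits.

377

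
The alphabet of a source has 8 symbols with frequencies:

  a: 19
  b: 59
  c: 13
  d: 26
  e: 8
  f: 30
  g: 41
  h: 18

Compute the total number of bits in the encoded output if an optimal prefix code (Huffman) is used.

600

Build the Huffman tree bottom-up:
merge e(8) and c(13): 21
merge h(18) and a(19): 37
merge 21 and d(26): 47
merge f(30) and 37: 67
merge g(41) and 47: 88
merge b(59) and 67: 126
merge 88 and 126: 214
Total encoded bits = sum of merged weights = 21 + 37 + 47 + 67 + 88 + 126 + 214 = 600.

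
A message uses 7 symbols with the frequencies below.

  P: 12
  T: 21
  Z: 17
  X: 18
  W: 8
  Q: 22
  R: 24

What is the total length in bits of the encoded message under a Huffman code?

340

Merge the two smallest weights repeatedly:
W(8) + P(12) → 20
Z(17) + X(18) → 35
20 + T(21) → 41
Q(22) + R(24) → 46
35 + 41 → 76
46 + 76 → 122
Total encoded bits = sum of merged weights = 20 + 35 + 41 + 46 + 76 + 122 = 340.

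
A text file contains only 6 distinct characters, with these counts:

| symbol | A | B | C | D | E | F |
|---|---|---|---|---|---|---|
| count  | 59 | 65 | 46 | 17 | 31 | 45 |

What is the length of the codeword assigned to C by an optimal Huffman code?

Repeatedly merge the two smallest:
merge D(17) and E(31): 48
merge F(45) and C(46): 91
merge 48 and A(59): 107
merge B(65) and 91: 156
merge 107 and 156: 263
C's leaf is at depth 3, giving a 3-bit codeword.

3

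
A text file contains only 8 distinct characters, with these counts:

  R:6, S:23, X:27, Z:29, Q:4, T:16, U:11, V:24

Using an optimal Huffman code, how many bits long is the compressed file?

Merge the two smallest weights repeatedly:
Q(4) + R(6) → 10
10 + U(11) → 21
T(16) + 21 → 37
S(23) + V(24) → 47
X(27) + Z(29) → 56
37 + 47 → 84
56 + 84 → 140
Total encoded bits = sum of merged weights = 10 + 21 + 37 + 47 + 56 + 84 + 140 = 395.

395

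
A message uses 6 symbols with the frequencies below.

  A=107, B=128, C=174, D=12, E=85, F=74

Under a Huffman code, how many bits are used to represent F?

4

Build the tree from the bottom:
D(12) + F(74) → 86
E(85) + 86 → 171
A(107) + B(128) → 235
171 + C(174) → 345
235 + 345 → 580
F's leaf is at depth 4, giving a 4-bit codeword.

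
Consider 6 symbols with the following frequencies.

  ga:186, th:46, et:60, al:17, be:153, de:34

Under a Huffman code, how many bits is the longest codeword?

5

Merge the two lowest-weight nodes at each step:
al(17) + de(34) → 51
th(46) + 51 → 97
et(60) + 97 → 157
be(153) + 157 → 310
ga(186) + 310 → 496
The first pair merged (al, de) ends up deepest, at depth 5.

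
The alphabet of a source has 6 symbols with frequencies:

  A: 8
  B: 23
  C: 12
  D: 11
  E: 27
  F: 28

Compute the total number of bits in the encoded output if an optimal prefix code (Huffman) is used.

Greedily combine the two least-frequent nodes:
A(8) + D(11) → 19
C(12) + 19 → 31
B(23) + E(27) → 50
F(28) + 31 → 59
50 + 59 → 109
Each symbol's bit-cost is frequency × depth; summing gives 268 bits (equivalently 19 + 31 + 50 + 59 + 109).

268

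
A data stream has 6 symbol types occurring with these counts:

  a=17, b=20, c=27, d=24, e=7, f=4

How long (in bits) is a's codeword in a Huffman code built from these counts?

3

Repeatedly merge the two smallest:
f(4) + e(7) → 11
11 + a(17) → 28
b(20) + d(24) → 44
c(27) + 28 → 55
44 + 55 → 99
a sits 3 levels below the root, so its codeword is 3 bits.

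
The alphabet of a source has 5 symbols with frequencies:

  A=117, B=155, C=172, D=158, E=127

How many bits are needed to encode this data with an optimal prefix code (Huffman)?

1702

Greedily combine the two least-frequent nodes:
combine A(117), E(127) → 244
combine B(155), D(158) → 313
combine C(172), 244 → 416
combine 313, 416 → 729
Total encoded bits = sum of merged weights = 244 + 313 + 416 + 729 = 1702.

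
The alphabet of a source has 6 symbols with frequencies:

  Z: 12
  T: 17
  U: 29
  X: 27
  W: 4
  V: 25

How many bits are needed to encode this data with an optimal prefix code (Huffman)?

277

Merge the two smallest weights repeatedly:
combine W(4), Z(12) → 16
combine 16, T(17) → 33
combine V(25), X(27) → 52
combine U(29), 33 → 62
combine 52, 62 → 114
Total encoded bits = sum of merged weights = 16 + 33 + 52 + 62 + 114 = 277.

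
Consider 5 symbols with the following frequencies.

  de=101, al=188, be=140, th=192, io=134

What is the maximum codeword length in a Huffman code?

3

Merge the two lowest-weight nodes at each step:
de(101) + io(134) → 235
be(140) + al(188) → 328
th(192) + 235 → 427
328 + 427 → 755
The rarest symbols sit at the bottom; the longest codeword is 3 bits.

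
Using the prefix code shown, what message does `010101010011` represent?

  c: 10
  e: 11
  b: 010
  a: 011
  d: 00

bccca

Read left to right; each codeword is recognised as soon as it completes (prefix code):
  010→b | 10→c | 10→c | 10→c | 011→a
Decoded message: bccca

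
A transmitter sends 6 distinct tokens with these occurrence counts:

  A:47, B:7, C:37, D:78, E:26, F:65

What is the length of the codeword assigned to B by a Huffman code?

Huffman merges, smallest pair first:
merge B(7) and E(26): 33
merge 33 and C(37): 70
merge A(47) and F(65): 112
merge 70 and D(78): 148
merge 112 and 148: 260
B's leaf is at depth 4, giving a 4-bit codeword.

4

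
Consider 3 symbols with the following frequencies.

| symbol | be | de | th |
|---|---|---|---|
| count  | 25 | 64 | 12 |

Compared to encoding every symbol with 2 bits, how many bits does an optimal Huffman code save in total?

64

Fixed-length: 2 bits × 101 symbols = 202 bits.
Huffman merges:
combine th(12), be(25) → 37
combine 37, de(64) → 101
Huffman total = 37 + 101 = 138 bits.
Saving = 202 − 138 = 64 bits.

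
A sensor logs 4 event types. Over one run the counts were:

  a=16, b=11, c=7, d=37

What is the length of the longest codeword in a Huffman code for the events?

Merge the two lowest-weight nodes at each step:
c(7) + b(11) → 18
a(16) + 18 → 34
34 + d(37) → 71
The first pair merged (c, b) ends up deepest, at depth 3.

3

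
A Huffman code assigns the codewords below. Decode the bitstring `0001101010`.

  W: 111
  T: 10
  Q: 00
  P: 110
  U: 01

Read left to right; each codeword is recognised as soon as it completes (prefix code):
  00→Q | 01→U | 10→T | 10→T | 10→T
Decoded message: QUTTT

QUTTT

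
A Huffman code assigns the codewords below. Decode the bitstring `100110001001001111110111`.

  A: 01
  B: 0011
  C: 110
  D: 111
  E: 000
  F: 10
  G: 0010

Read left to right; each codeword is recognised as soon as it completes (prefix code):
  10→F | 01→A | 10→F | 0010→G | 01→A | 0011→B | 111→D | 10→F | 111→D
Decoded message: FAFGABDFD

FAFGABDFD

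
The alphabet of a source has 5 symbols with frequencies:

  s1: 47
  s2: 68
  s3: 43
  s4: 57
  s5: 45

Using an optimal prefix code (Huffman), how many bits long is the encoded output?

Merge the two smallest weights repeatedly:
combine s3(43), s5(45) → 88
combine s1(47), s4(57) → 104
combine s2(68), 88 → 156
combine 104, 156 → 260
The encoded length is the sum of every internal node's weight: 88 + 104 + 156 + 260 = 608 bits.

608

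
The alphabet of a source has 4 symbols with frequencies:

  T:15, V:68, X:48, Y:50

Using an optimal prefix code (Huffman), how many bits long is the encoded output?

Greedily combine the two least-frequent nodes:
combine T(15), X(48) → 63
combine Y(50), 63 → 113
combine V(68), 113 → 181
Each symbol's bit-cost is frequency × depth; summing gives 357 bits (equivalently 63 + 113 + 181).

357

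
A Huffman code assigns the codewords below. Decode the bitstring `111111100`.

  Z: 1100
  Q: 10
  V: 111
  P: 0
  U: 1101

VVQP

Read left to right; each codeword is recognised as soon as it completes (prefix code):
  111→V | 111→V | 10→Q | 0→P
Decoded message: VVQP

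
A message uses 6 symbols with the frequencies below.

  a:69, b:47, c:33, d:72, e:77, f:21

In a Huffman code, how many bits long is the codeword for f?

4

Build the tree from the bottom:
merge f(21) and c(33): 54
merge b(47) and 54: 101
merge a(69) and d(72): 141
merge e(77) and 101: 178
merge 141 and 178: 319
The subtree containing f is merged 4 times, so code length = 4.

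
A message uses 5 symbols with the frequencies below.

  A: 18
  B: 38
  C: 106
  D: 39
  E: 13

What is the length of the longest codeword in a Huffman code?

Merge the two lowest-weight nodes at each step:
E(13) + A(18) → 31
31 + B(38) → 69
D(39) + 69 → 108
C(106) + 108 → 214
The rarest symbols sit at the bottom; the longest codeword is 4 bits.

4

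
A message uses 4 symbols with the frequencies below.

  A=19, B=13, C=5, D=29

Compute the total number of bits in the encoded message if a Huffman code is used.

Build the Huffman tree bottom-up:
combine C(5), B(13) → 18
combine 18, A(19) → 37
combine D(29), 37 → 66
Each symbol's bit-cost is frequency × depth; summing gives 121 bits (equivalently 18 + 37 + 66).

121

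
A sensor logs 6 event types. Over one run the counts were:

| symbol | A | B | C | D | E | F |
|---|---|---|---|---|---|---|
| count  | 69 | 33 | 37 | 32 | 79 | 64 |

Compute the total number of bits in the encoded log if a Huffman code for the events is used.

794

Merge the two smallest weights repeatedly:
D(32) + B(33) → 65
C(37) + F(64) → 101
65 + A(69) → 134
E(79) + 101 → 180
134 + 180 → 314
Total encoded bits = sum of merged weights = 65 + 101 + 134 + 180 + 314 = 794.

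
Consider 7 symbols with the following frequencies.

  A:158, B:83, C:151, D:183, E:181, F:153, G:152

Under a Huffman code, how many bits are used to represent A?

3

Huffman merges, smallest pair first:
B(83) + C(151) → 234
G(152) + F(153) → 305
A(158) + E(181) → 339
D(183) + 234 → 417
305 + 339 → 644
417 + 644 → 1061
A sits 3 levels below the root, so its codeword is 3 bits.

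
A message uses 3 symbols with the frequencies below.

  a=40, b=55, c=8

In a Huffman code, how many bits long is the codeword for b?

1

Huffman merges, smallest pair first:
merge c(8) and a(40): 48
merge 48 and b(55): 103
b is merged only at the final step, so code length = 1.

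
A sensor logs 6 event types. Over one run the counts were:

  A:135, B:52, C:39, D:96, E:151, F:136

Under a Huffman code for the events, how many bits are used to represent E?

Build the tree from the bottom:
combine C(39), B(52) → 91
combine 91, D(96) → 187
combine A(135), F(136) → 271
combine E(151), 187 → 338
combine 271, 338 → 609
E sits 2 levels below the root, so its codeword is 2 bits.

2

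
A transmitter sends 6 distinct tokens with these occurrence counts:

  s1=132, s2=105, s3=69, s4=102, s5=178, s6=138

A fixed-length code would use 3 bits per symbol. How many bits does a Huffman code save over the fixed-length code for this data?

Fixed-length: 3 bits × 724 symbols = 2172 bits.
Huffman merges:
s3(69) + s4(102) → 171
s2(105) + s1(132) → 237
s6(138) + 171 → 309
s5(178) + 237 → 415
309 + 415 → 724
Huffman total = 171 + 237 + 309 + 415 + 724 = 1856 bits.
Saving = 2172 − 1856 = 316 bits.

316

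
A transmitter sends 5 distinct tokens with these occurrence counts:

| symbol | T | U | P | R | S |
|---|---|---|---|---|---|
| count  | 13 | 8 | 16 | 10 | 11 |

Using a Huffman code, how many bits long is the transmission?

Merge the two smallest weights repeatedly:
U(8) + R(10) → 18
S(11) + T(13) → 24
P(16) + 18 → 34
24 + 34 → 58
The encoded length is the sum of every internal node's weight: 18 + 24 + 34 + 58 = 134 bits.

134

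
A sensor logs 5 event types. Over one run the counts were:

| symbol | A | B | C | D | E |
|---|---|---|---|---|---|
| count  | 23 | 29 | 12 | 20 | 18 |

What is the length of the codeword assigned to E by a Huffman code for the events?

Huffman merges, smallest pair first:
merge C(12) and E(18): 30
merge D(20) and A(23): 43
merge B(29) and 30: 59
merge 43 and 59: 102
The subtree containing E is merged 3 times, so code length = 3.

3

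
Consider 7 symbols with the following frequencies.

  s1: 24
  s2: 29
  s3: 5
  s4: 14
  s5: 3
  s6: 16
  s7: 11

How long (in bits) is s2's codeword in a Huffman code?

2

Repeatedly merge the two smallest:
combine s5(3), s3(5) → 8
combine 8, s7(11) → 19
combine s4(14), s6(16) → 30
combine 19, s1(24) → 43
combine s2(29), 30 → 59
combine 43, 59 → 102
The subtree containing s2 is merged 2 times, so code length = 2.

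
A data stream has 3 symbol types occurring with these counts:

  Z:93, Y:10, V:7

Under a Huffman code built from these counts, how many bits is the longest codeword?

Merge the two lowest-weight nodes at each step:
combine V(7), Y(10) → 17
combine 17, Z(93) → 110
The rarest symbols sit at the bottom; the longest codeword is 2 bits.

2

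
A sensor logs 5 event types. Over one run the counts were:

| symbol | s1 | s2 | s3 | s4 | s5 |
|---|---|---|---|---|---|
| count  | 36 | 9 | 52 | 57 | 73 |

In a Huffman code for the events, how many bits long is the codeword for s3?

2

Huffman merges, smallest pair first:
s2(9) + s1(36) → 45
45 + s3(52) → 97
s4(57) + s5(73) → 130
97 + 130 → 227
s3's leaf is at depth 2, giving a 2-bit codeword.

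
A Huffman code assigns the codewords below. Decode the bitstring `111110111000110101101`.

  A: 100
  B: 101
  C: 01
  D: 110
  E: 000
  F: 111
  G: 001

FDFEDBB

Read left to right; each codeword is recognised as soon as it completes (prefix code):
  111→F | 110→D | 111→F | 000→E | 110→D | 101→B | 101→B
Decoded message: FDFEDBB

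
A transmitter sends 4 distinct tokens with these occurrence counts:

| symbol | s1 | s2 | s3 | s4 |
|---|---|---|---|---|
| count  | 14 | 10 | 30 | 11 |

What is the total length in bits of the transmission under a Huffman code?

Merge the two smallest weights repeatedly:
s2(10) + s4(11) → 21
s1(14) + 21 → 35
s3(30) + 35 → 65
The encoded length is the sum of every internal node's weight: 21 + 35 + 65 = 121 bits.

121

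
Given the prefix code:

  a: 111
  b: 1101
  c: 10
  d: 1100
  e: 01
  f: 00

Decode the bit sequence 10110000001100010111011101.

Read left to right; each codeword is recognised as soon as it completes (prefix code):
  10→c | 1100→d | 00→f | 00→f | 1100→d | 01→e | 01→e | 1101→b | 1101→b
Decoded message: cdffdeebb

cdffdeebb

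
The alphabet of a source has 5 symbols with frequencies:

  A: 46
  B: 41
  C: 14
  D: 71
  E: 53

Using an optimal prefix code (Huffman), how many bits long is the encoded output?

Merge the two smallest weights repeatedly:
combine C(14), B(41) → 55
combine A(46), E(53) → 99
combine 55, D(71) → 126
combine 99, 126 → 225
The encoded length is the sum of every internal node's weight: 55 + 99 + 126 + 225 = 505 bits.

505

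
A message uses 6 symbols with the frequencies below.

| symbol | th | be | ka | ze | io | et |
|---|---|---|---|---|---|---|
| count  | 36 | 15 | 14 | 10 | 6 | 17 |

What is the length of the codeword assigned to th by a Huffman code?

1

Build the tree from the bottom:
combine io(6), ze(10) → 16
combine ka(14), be(15) → 29
combine 16, et(17) → 33
combine 29, 33 → 62
combine th(36), 62 → 98
th sits one level below the root: a 1-bit codeword.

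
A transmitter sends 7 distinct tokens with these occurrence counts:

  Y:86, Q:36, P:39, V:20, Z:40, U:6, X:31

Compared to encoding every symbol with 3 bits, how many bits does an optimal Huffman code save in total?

100

Fixed-length: 3 bits × 258 symbols = 774 bits.
Huffman merges:
combine U(6), V(20) → 26
combine 26, X(31) → 57
combine Q(36), P(39) → 75
combine Z(40), 57 → 97
combine 75, Y(86) → 161
combine 97, 161 → 258
Huffman total = 26 + 57 + 75 + 97 + 161 + 258 = 674 bits.
Saving = 774 − 674 = 100 bits.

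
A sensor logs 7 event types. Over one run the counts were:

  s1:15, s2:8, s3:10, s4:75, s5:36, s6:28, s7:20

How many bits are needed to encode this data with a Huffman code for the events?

Greedily combine the two least-frequent nodes:
merge s2(8) and s3(10): 18
merge s1(15) and 18: 33
merge s7(20) and s6(28): 48
merge 33 and s5(36): 69
merge 48 and 69: 117
merge s4(75) and 117: 192
The encoded length is the sum of every internal node's weight: 18 + 33 + 48 + 69 + 117 + 192 = 477 bits.

477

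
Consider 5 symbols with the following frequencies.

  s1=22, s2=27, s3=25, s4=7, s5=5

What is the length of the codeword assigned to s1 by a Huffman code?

Huffman merges, smallest pair first:
combine s5(5), s4(7) → 12
combine 12, s1(22) → 34
combine s3(25), s2(27) → 52
combine 34, 52 → 86
The subtree containing s1 is merged 2 times, so code length = 2.

2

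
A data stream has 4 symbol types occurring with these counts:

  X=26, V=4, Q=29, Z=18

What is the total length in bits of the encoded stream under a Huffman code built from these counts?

Greedily combine the two least-frequent nodes:
merge V(4) and Z(18): 22
merge 22 and X(26): 48
merge Q(29) and 48: 77
Each symbol's bit-cost is frequency × depth; summing gives 147 bits (equivalently 22 + 48 + 77).

147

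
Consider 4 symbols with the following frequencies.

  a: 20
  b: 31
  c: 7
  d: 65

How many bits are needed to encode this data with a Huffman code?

Build the Huffman tree bottom-up:
c(7) + a(20) → 27
27 + b(31) → 58
58 + d(65) → 123
Total encoded bits = sum of merged weights = 27 + 58 + 123 = 208.

208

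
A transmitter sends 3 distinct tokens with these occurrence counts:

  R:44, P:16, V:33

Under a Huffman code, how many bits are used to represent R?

Huffman merges, smallest pair first:
merge P(16) and V(33): 49
merge R(44) and 49: 93
R sits one level below the root: a 1-bit codeword.

1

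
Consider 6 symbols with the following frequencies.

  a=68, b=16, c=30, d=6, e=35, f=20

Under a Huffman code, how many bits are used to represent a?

1

Repeatedly merge the two smallest:
merge d(6) and b(16): 22
merge f(20) and 22: 42
merge c(30) and e(35): 65
merge 42 and 65: 107
merge a(68) and 107: 175
a is merged only at the final step, so code length = 1.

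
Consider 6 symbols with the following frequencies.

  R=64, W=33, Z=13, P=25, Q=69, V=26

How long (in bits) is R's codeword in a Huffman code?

2

Huffman merges, smallest pair first:
merge Z(13) and P(25): 38
merge V(26) and W(33): 59
merge 38 and 59: 97
merge R(64) and Q(69): 133
merge 97 and 133: 230
R sits 2 levels below the root, so its codeword is 2 bits.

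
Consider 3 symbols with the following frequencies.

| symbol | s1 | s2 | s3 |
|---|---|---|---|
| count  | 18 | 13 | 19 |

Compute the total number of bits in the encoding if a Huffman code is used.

81

Build the Huffman tree bottom-up:
s2(13) + s1(18) → 31
s3(19) + 31 → 50
Each symbol's bit-cost is frequency × depth; summing gives 81 bits (equivalently 31 + 50).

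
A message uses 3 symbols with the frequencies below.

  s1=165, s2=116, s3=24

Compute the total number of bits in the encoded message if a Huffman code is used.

Build the Huffman tree bottom-up:
s3(24) + s2(116) → 140
140 + s1(165) → 305
The encoded length is the sum of every internal node's weight: 140 + 305 = 445 bits.

445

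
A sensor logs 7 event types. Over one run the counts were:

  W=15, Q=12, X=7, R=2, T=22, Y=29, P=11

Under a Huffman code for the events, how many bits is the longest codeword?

4

Merge the two lowest-weight nodes at each step:
R(2) + X(7) → 9
9 + P(11) → 20
Q(12) + W(15) → 27
20 + T(22) → 42
27 + Y(29) → 56
42 + 56 → 98
The first pair merged (R, X) ends up deepest, at depth 4.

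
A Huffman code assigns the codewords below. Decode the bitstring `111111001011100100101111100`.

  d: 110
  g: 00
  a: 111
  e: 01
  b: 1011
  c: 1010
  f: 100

aagbffbag

Read left to right; each codeword is recognised as soon as it completes (prefix code):
  111→a | 111→a | 00→g | 1011→b | 100→f | 100→f | 1011→b | 111→a | 00→g
Decoded message: aagbffbag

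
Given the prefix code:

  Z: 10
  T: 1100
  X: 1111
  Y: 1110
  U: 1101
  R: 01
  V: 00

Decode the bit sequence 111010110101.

Read left to right; each codeword is recognised as soon as it completes (prefix code):
  1110→Y | 10→Z | 1101→U | 01→R
Decoded message: YZUR

YZUR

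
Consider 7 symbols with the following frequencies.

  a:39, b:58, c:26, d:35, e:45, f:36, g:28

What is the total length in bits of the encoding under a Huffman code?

743

Greedily combine the two least-frequent nodes:
c(26) + g(28) → 54
d(35) + f(36) → 71
a(39) + e(45) → 84
54 + b(58) → 112
71 + 84 → 155
112 + 155 → 267
The encoded length is the sum of every internal node's weight: 54 + 71 + 84 + 112 + 155 + 267 = 743 bits.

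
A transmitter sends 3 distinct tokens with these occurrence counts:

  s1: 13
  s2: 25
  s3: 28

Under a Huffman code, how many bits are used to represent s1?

Build the tree from the bottom:
s1(13) + s2(25) → 38
s3(28) + 38 → 66
s1's leaf is at depth 2, giving a 2-bit codeword.

2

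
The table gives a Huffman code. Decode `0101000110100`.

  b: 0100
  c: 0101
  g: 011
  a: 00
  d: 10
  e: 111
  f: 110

cagb

Read left to right; each codeword is recognised as soon as it completes (prefix code):
  0101→c | 00→a | 011→g | 0100→b
Decoded message: cagb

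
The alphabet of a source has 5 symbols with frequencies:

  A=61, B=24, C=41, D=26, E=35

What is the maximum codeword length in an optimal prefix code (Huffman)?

Merge the two lowest-weight nodes at each step:
B(24) + D(26) → 50
E(35) + C(41) → 76
50 + A(61) → 111
76 + 111 → 187
The rarest symbols sit at the bottom; the longest codeword is 3 bits.

3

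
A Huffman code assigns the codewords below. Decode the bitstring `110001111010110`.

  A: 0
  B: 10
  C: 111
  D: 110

Read left to right; each codeword is recognised as soon as it completes (prefix code):
  110→D | 0→A | 0→A | 111→C | 10→B | 10→B | 110→D
Decoded message: DAACBBD

DAACBBD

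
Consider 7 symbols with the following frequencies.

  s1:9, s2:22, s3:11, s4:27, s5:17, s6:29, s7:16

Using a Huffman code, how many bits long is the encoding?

Greedily combine the two least-frequent nodes:
s1(9) + s3(11) → 20
s7(16) + s5(17) → 33
20 + s2(22) → 42
s4(27) + s6(29) → 56
33 + 42 → 75
56 + 75 → 131
Each symbol's bit-cost is frequency × depth; summing gives 357 bits (equivalently 20 + 33 + 42 + 56 + 75 + 131).

357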